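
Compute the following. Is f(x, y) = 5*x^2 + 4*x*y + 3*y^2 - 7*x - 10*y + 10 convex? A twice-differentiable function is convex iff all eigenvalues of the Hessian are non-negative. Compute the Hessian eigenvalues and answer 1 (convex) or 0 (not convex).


The Hessian of f(x,y) = 5*x^2 + 4*x*y + 3*y^2 - 7*x - 10*y + 10 is:
H = [[10, 4], [4, 6]]
Trace = 10 + 6 = 16
Determinant = 10*6 - (4)^2 = 44
Discriminant = (16)^2 - 4*44 = 80.0
Eigenvalues: lambda_1 = 3.5279, lambda_2 = 12.4721
The function is convex.

1


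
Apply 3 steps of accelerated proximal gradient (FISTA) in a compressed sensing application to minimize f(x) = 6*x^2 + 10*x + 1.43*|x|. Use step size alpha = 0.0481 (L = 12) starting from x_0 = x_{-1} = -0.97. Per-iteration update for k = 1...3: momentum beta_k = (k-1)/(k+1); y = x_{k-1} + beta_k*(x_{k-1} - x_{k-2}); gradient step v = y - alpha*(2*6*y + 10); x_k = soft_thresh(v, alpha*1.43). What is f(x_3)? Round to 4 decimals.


FISTA on f(x) = 6*x^2 + 10*x + 1.43*|x|
L = 12, alpha = 0.0481
Iteration 1: beta = 0.0, y = -0.97 + 0.0*(-0.97 + 0.97) = -0.97
  grad(y) = -1.64, v = y - alpha*grad = -0.8911
  prox(v) = soft_thresh(-0.8911, 0.0688) = -0.8223
Iteration 2: beta = 0.3333, y = -0.8223 + 0.3333*(-0.8223 + 0.97) = -0.7731
  grad(y) = 0.7227, v = y - alpha*grad = -0.8079
  prox(v) = soft_thresh(-0.8079, 0.0688) = -0.7391
Iteration 3: beta = 0.5, y = -0.7391 + 0.5*(-0.7391 + 0.8223) = -0.6975
  grad(y) = 1.6304, v = y - alpha*grad = -0.7759
  prox(v) = soft_thresh(-0.7759, 0.0688) = -0.7071
f(x_3) = 6*(-0.7071)^2 + 10*(-0.7071) + 1.43*|-0.7071| = -3.0599


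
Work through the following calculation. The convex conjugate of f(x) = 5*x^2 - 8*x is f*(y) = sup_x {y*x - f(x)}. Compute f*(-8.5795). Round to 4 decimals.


f*(y) = sup_x {y*x - a*x^2 - b*x} = sup_x {(y-b)*x - a*x^2}
FOC: (y - b) - 2a*x = 0 => x* = (y - b)/(2a)
x* = (-8.5795 + 8)/(2*5) = -0.058
f*(-8.5795) = (y-b)^2/(4a) = (-8.5795 + 8)^2/(4*5)
= 0.3358/20 = 0.0168


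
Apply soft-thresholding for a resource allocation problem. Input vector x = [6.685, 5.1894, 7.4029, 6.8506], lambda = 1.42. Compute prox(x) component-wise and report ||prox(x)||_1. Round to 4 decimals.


Soft-thresholding with lambda = 1.42:
prox(6.685) = sign(6.685)*max(|6.685| - 1.42, 0) = 5.265
prox(5.1894) = sign(5.1894)*max(|5.1894| - 1.42, 0) = 3.7694
prox(7.4029) = sign(7.4029)*max(|7.4029| - 1.42, 0) = 5.9829
prox(6.8506) = sign(6.8506)*max(|6.8506| - 1.42, 0) = 5.4306
prox(x) = [5.265, 3.7694, 5.9829, 5.4306]
||prox(x)||_1 = 5.265 + 3.7694 + 5.9829 + 5.4306 = 20.4479


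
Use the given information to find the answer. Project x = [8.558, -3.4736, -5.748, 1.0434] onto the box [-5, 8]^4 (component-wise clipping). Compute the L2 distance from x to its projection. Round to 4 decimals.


Project each component onto [-5, 8].
clip(8.558) = 8.0, clip(-3.4736) = -3.4736, clip(-5.748) = -5.0, clip(1.0434) = 1.0434
Projection = [8.0, -3.4736, -5.0, 1.0434]
Squared diffs: [0.3114, 0.0, 0.5595, 0.0]
Distance = sqrt(0.8709) = 0.9332


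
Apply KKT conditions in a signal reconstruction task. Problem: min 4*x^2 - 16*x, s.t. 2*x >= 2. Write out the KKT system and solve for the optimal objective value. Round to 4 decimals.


Step 1: Try lambda = 0 (constraint inactive).
Stationarity: 2*4*x - 16 = 0
x* = 16/(2*4) = 2.0
Check constraint: 2*2.0 = 4.0 >= 2 -- satisfied.
Step 2: Compute optimal value.
f(x*) = 4*2.0^2 - 16*2.0 = -16.0


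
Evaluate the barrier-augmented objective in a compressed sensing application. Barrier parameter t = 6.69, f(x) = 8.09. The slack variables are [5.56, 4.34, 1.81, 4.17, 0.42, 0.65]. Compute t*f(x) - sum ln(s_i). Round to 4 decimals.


Step 1: Compute log-barrier.
ln values: [1.7156, 1.4679, 0.5933, 1.4279, -0.8675, -0.4308]
phi = -(1.7156 + 1.4679 + 0.5933 + 1.4279 - 0.8675 - 0.4308) = -3.9064
Step 2: Compute augmented objective.
t*f(x) = 6.69*8.09 = 54.1221
Total = 54.1221 - 3.9064 = 50.2157


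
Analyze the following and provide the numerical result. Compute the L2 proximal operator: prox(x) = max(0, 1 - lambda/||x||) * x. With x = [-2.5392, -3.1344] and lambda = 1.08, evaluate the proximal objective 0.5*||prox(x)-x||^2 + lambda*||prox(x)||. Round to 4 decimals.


Step 1: Compute ||x||.
||x|| = 4.0339
Step 2: Compute scaling factor.
scale = max(0, 1 - 1.08/4.0339) = 0.7323
Step 3: prox(x) = [-1.8594, -2.2952]
||prox(x)|| = 2.9539
Step 4: Proximal objective.
0.5*||prox-x||^2 = 0.5832
lambda*||prox|| = 3.1902
Total = 3.7734


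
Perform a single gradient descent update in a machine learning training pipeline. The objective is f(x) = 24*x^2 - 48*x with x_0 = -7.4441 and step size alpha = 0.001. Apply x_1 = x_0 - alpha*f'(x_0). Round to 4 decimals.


We compute the gradient at x_0 and apply the update.
f'(x) = 48*x - 48
f'(-7.4441) = 48*-7.4441 - 48 = -405.3168
x_1 = -7.4441 - 0.001*-405.3168 = -7.0388


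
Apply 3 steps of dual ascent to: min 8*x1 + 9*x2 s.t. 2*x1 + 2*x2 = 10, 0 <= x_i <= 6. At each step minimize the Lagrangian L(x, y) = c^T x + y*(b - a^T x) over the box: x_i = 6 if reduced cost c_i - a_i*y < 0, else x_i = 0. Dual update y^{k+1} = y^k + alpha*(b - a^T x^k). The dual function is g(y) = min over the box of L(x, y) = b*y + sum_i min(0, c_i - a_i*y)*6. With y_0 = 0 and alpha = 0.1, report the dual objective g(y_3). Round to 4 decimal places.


Dual ascent for LP: min 8*x1 + 9*x2, 2*x1 + 2*x2 = 10, 0 <= x_i <= 6
Step 1: y^k = 0.0, reduced costs: (8.0, 9.0)
  x^k = (0.0, 0.0), subgradient = b - a^T x = 10.0
  y^{k+1} = 0.0 + 0.1*10.0 = 1.0
Step 2: y^k = 1.0, reduced costs: (6.0, 7.0)
  x^k = (0.0, 0.0), subgradient = b - a^T x = 10.0
  y^{k+1} = 1.0 + 0.1*10.0 = 2.0
Step 3: y^k = 2.0, reduced costs: (4.0, 5.0)
  x^k = (0.0, 0.0), subgradient = b - a^T x = 10.0
  y^{k+1} = 2.0 + 0.1*10.0 = 3.0
Dual objective at y_3 = 3.0: reduced costs (2.0, 3.0), box minimizer x = (0.0, 0.0)
g(y_3) = b*y + (c1 - a1*y)*x1 + (c2 - a2*y)*x2 = 10*3.0 + 2.0*0.0 + 3.0*0.0 = 30.0 + 0.0 + 0.0 = 30.0


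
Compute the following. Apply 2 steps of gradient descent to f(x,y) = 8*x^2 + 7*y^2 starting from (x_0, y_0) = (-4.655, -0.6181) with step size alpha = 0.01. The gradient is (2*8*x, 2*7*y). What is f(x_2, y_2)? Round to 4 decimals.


Gradient descent on f(x,y) = 8*x^2 + 7*y^2.
Starting point: (-4.655, -0.6181), alpha = 0.01
Step 1: grad_x = 2*8*-4.655 = -74.48, grad_y = 2*7*-0.6181 = -8.6534
  x_1 = -4.655 - 0.01*-74.48 = -3.9102
  y_1 = -0.6181 - 0.01*-8.6534 = -0.5316
Step 2: grad_x = 2*8*-3.9102 = -62.5632, grad_y = 2*7*-0.5316 = -7.4419
  x_2 = -3.9102 - 0.01*-62.5632 = -3.2846
  y_2 = -0.5316 - 0.01*-7.4419 = -0.4571
f(-3.2846, -0.4571) = 8*(-3.2846)^2 + 7*(-0.4571)^2 = 87.77


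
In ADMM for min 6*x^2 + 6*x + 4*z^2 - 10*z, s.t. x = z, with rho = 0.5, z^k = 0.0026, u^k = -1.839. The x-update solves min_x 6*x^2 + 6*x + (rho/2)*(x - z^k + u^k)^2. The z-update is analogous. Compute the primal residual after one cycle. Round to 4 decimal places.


ADMM iteration with rho = 0.5, z^k = 0.0026, u^k = -1.839
Step 1: x-update.
Minimize 6*x^2 + 6*x + (0.5/2)*(x - 0.0026 - 1.839)^2
FOC: (2*6 + 0.5)*x = -6 + 0.5*(0.0026 + 1.839)
x^{k+1} = -0.4063
Step 2: z-update.
Minimize 4*z^2 - 10*z + (0.5/2)*(-0.4063 - z - 1.839)^2
FOC: (2*4 + 0.5)*z = 10 + 0.5*(-0.4063 - 1.839)
z^{k+1} = 1.0444
Step 3: u-update.
u^{k+1} = -1.839 - 0.4063 - 1.0444 = -3.2897
Step 4: Primal residual = |-0.4063 - 1.0444| = 1.4507


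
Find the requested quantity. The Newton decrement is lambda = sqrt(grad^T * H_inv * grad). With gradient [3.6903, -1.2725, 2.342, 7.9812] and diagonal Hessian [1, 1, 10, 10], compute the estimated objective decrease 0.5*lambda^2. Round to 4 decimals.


Step 1: H is diagonal, so H^(-1) * g = [3.6903, -1.2725, 0.2342, 0.7981].
Step 2: g^T H^(-1) g = sum_i g_i^2 / H_ii
  = (3.6903)^2/1 + (-1.2725)^2/1 + (2.342)^2/10 + (7.9812)^2/10
  = 13.6183 + 1.6193 + 0.5485 + 6.37 = 22.156
Step 3: Objective decrease = 0.5 * g^T H^(-1) g = 11.078


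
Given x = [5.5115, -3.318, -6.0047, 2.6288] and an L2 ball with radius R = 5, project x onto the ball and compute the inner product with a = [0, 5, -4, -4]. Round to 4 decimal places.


Step 1: Compute ||x|| (intermediates to 6 decimals).
||x|| = sqrt(5.5115^2 + (-3.318)^2 + (-6.0047)^2 + 2.6288^2) = 9.184376
Step 2: Project.
Since ||x|| > R, scale = R/||x|| = 5/9.184376 = 0.544403, proj(x) = scale * x
proj(x) = [3.000477, -1.806329, -3.268977, 1.431127]
Step 3: Dot product.
a^T * proj(x) = 0*3.000477 + 5*(-1.806329) - 4*(-3.268977) - 4*1.431127 = -1.6802


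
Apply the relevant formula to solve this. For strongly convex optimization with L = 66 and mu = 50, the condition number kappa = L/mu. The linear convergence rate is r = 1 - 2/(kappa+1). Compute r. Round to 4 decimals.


Step 1: Compute the condition number.
kappa = L/mu = 66/50 = 1.32
Step 2: Compute the convergence rate.
r = 1 - 2/(kappa + 1) = 1 - 2*mu/(L + mu) = (L - mu)/(L + mu) = 16/116 = 0.1379


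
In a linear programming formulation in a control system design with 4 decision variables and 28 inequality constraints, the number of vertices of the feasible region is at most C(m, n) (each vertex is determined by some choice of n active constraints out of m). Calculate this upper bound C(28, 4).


Each vertex corresponds to some choice of n active constraints out of m, so the number of vertices is at most C(m, n) = m! / (n!(m-n)!).
m = 28, n = 4
Numerator: 28 * 27 * 26 * 25
Denominator: 4! = 24
C(28, 4) = 20475


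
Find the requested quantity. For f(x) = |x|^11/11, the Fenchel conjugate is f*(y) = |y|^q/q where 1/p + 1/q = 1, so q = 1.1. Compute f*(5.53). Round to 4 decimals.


The conjugate exponent q satisfies 1/p + 1/q = 1.
p = 11, so q = 11/(11 - 1) = 1.1
|y|^q = 5.53^1.1 = 6.5614
f*(5.53) = 6.5614 / 1.1 = 5.9649


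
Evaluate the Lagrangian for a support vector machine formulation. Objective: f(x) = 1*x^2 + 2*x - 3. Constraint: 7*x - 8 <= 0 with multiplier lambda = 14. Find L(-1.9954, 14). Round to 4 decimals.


Step 1: Evaluate f(x).
f(-1.9954) = 1*(-1.9954)^2 + 2*(-1.9954) - 3 = -3.0092
Step 2: Evaluate g(x).
g(-1.9954) = 7*-1.9954 - 8 = -21.9678
Step 3: Compute Lagrangian.
L = -3.0092 + 14*-21.9678 = -310.5584


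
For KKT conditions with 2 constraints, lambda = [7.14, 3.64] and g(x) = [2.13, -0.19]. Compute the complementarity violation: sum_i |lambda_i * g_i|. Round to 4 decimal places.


KKT complementary slackness check:
lambda_1 * g_1 = 7.14 * 2.13 = 15.2082
lambda_2 * g_2 = 3.64 * -0.19 = -0.6916
Total violation = 15.2082 + 0.6916 = 15.8998


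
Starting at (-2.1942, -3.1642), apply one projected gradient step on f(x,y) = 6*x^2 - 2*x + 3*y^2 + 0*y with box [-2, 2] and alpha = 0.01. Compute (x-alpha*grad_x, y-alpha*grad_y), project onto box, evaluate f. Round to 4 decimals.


Step 1: Compute gradient at (-2.1942, -3.1642).
grad_x = 2*6*-2.1942 - 2 = -28.3304
grad_y = 2*3*-3.1642 + 0 = -18.9852
Step 2: Gradient step.
x_raw = -2.1942 - 0.01*-28.3304 = -1.9109
y_raw = -3.1642 - 0.01*-18.9852 = -2.9743
Step 3: Project onto [-2, 2].
x_proj = clip(-1.9109) = -1.9109
y_proj = clip(-2.9743) = -2.0
Step 4: Evaluate f.
f(-1.9109, -2.0) = 37.7309


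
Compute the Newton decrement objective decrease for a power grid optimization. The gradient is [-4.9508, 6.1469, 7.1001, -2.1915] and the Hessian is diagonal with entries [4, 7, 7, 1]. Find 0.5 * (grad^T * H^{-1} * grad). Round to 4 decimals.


Step 1: H is diagonal, so H^(-1) * g = [-1.2377, 0.8781, 1.0143, -2.1915].
Step 2: g^T H^(-1) g = sum_i g_i^2 / H_ii
  = (-4.9508)^2/4 + (6.1469)^2/7 + (7.1001)^2/7 + (-2.1915)^2/1
  = 6.1276 + 5.3978 + 7.2016 + 4.8027 = 23.5297
Step 3: Objective decrease = 0.5 * g^T H^(-1) g = 11.7648


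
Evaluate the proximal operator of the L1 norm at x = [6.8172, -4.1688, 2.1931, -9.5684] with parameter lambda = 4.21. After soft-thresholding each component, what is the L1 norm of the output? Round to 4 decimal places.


Soft-thresholding with lambda = 4.21:
prox(6.8172) = sign(6.8172)*max(|6.8172| - 4.21, 0) = 2.6072
prox(-4.1688) = sign(-4.1688)*max(|-4.1688| - 4.21, 0) = 0.0
prox(2.1931) = sign(2.1931)*max(|2.1931| - 4.21, 0) = 0.0
prox(-9.5684) = sign(-9.5684)*max(|-9.5684| - 4.21, 0) = -5.3584
prox(x) = [2.6072, 0.0, 0.0, -5.3584]
||prox(x)||_1 = 2.6072 + 0.0 + 0.0 + 5.3584 = 7.9656


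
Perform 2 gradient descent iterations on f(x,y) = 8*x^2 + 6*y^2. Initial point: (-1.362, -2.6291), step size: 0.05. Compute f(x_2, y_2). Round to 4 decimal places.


Gradient descent on f(x,y) = 8*x^2 + 6*y^2.
Starting point: (-1.362, -2.6291), alpha = 0.05
Step 1: grad_x = 2*8*-1.362 = -21.792, grad_y = 2*6*-2.6291 = -31.5492
  x_1 = -1.362 - 0.05*-21.792 = -0.2724
  y_1 = -2.6291 - 0.05*-31.5492 = -1.0516
Step 2: grad_x = 2*8*-0.2724 = -4.3584, grad_y = 2*6*-1.0516 = -12.6197
  x_2 = -0.2724 - 0.05*-4.3584 = -0.0545
  y_2 = -1.0516 - 0.05*-12.6197 = -0.4207
f(-0.0545, -0.4207) = 8*(-0.0545)^2 + 6*(-0.4207)^2 = 1.0855


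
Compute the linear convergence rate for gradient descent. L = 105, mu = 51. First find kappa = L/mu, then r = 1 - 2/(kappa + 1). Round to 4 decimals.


Step 1: Compute the condition number.
kappa = L/mu = 105/51 = 2.0588
Step 2: Compute the convergence rate.
r = 1 - 2/(kappa + 1) = 1 - 2*mu/(L + mu) = (L - mu)/(L + mu) = 54/156 = 0.3462


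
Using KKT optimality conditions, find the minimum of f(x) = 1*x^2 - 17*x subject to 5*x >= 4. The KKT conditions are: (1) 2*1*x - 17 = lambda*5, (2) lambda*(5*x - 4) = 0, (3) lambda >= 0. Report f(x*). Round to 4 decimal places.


Step 1: Try lambda = 0 (constraint inactive).
Stationarity: 2*1*x - 17 = 0
x* = 17/(2*1) = 8.5
Check constraint: 5*8.5 = 42.5 >= 4 -- satisfied.
Step 2: Compute optimal value.
f(x*) = 1*8.5^2 - 17*8.5 = -72.25


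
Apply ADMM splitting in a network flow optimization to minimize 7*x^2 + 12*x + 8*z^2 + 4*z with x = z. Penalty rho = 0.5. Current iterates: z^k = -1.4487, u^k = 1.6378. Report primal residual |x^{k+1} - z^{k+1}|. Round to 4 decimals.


ADMM iteration with rho = 0.5, z^k = -1.4487, u^k = 1.6378
Step 1: x-update.
Minimize 7*x^2 + 12*x + (0.5/2)*(x + 1.4487 + 1.6378)^2
FOC: (2*7 + 0.5)*x = -12 + 0.5*(-1.4487 - 1.6378)
x^{k+1} = -0.934
Step 2: z-update.
Minimize 8*z^2 + 4*z + (0.5/2)*(-0.934 - z + 1.6378)^2
FOC: (2*8 + 0.5)*z = -4 + 0.5*(-0.934 + 1.6378)
z^{k+1} = -0.2211
Step 3: u-update.
u^{k+1} = 1.6378 - 0.934 + 0.2211 = 0.9249
Step 4: Primal residual = |-0.934 + 0.2211| = 0.7129


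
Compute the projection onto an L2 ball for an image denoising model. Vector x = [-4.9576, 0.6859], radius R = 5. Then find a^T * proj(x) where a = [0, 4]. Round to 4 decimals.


Step 1: Compute ||x|| (intermediates to 6 decimals).
||x|| = sqrt((-4.9576)^2 + 0.6859^2) = 5.004823
Step 2: Project.
Since ||x|| > R, scale = R/||x|| = 5/5.004823 = 0.999036, proj(x) = scale * x
proj(x) = [-4.952821, 0.685239]
Step 3: Dot product.
a^T * proj(x) = 0*(-4.952821) + 4*0.685239 = 2.741


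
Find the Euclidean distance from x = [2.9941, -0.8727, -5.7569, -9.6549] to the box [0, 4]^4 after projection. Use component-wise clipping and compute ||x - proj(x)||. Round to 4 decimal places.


Project each component onto [0, 4].
clip(2.9941) = 2.9941, clip(-0.8727) = 0.0, clip(-5.7569) = 0.0, clip(-9.6549) = 0.0
Projection = [2.9941, 0.0, 0.0, 0.0]
Squared diffs: [0.0, 0.7616, 33.1419, 93.2171]
Distance = sqrt(127.1206) = 11.2748


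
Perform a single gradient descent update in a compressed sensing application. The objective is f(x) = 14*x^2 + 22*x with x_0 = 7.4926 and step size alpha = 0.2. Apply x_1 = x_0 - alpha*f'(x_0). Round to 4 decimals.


We compute the gradient at x_0 and apply the update.
f'(x) = 28*x + 22
f'(7.4926) = 28*7.4926 + 22 = 231.7928
x_1 = 7.4926 - 0.2*231.7928 = -38.866


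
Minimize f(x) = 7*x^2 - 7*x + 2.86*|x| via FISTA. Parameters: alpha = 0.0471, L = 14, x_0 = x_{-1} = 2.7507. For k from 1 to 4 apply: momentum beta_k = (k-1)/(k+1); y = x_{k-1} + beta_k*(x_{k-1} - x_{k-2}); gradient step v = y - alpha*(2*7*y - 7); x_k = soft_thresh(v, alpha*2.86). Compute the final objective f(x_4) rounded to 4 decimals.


FISTA on f(x) = 7*x^2 - 7*x + 2.86*|x|
L = 14, alpha = 0.0471
Iteration 1: beta = 0.0, y = 2.7507 + 0.0*(2.7507 - 2.7507) = 2.7507
  grad(y) = 31.5098, v = y - alpha*grad = 1.2666
  prox(v) = soft_thresh(1.2666, 0.1347) = 1.1319
Iteration 2: beta = 0.3333, y = 1.1319 + 0.3333*(1.1319 - 2.7507) = 0.5923
  grad(y) = 1.2919, v = y - alpha*grad = 0.5314
  prox(v) = soft_thresh(0.5314, 0.1347) = 0.3967
Iteration 3: beta = 0.5, y = 0.3967 + 0.5*(0.3967 - 1.1319) = 0.0291
  grad(y) = -6.592, v = y - alpha*grad = 0.3396
  prox(v) = soft_thresh(0.3396, 0.1347) = 0.2049
Iteration 4: beta = 0.6, y = 0.2049 + 0.6*(0.2049 - 0.3967) = 0.0898
  grad(y) = -5.7423, v = y - alpha*grad = 0.3603
  prox(v) = soft_thresh(0.3603, 0.1347) = 0.2256
f(x_4) = 7*0.2256^2 - 7*0.2256 + 2.86*|0.2256| = -0.5777


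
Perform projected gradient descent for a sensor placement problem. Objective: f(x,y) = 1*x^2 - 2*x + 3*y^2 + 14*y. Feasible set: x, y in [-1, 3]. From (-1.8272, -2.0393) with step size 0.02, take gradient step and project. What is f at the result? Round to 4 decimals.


Step 1: Compute gradient at (-1.8272, -2.0393).
grad_x = 2*1*-1.8272 - 2 = -5.6544
grad_y = 2*3*-2.0393 + 14 = 1.7642
Step 2: Gradient step.
x_raw = -1.8272 - 0.02*-5.6544 = -1.7141
y_raw = -2.0393 - 0.02*1.7642 = -2.0746
Step 3: Project onto [-1, 3].
x_proj = clip(-1.7141) = -1.0
y_proj = clip(-2.0746) = -1.0
Step 4: Evaluate f.
f(-1.0, -1.0) = -8.0


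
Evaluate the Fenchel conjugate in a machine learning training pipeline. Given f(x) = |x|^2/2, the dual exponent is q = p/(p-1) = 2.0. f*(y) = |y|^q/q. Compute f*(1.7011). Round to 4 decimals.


The conjugate exponent q satisfies 1/p + 1/q = 1.
p = 2, so q = 2/(2 - 1) = 2.0
|y|^q = 1.7011^2.0 = 2.8937
f*(1.7011) = 2.8937 / 2.0 = 1.4469


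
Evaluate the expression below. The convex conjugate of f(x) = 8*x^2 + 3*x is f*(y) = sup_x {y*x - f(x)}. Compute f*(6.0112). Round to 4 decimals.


f*(y) = sup_x {y*x - a*x^2 - b*x} = sup_x {(y-b)*x - a*x^2}
FOC: (y - b) - 2a*x = 0 => x* = (y - b)/(2a)
x* = (6.0112 - 3)/(2*8) = 0.1882
f*(6.0112) = (y-b)^2/(4a) = (6.0112 - 3)^2/(4*8)
= 9.0673/32 = 0.2834


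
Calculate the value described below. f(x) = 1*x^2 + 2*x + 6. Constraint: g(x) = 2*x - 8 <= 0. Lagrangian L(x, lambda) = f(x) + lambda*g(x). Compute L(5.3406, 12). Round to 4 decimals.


Step 1: Evaluate f(x).
f(5.3406) = 1*5.3406^2 + 2*5.3406 + 6 = 45.2032
Step 2: Evaluate g(x).
g(5.3406) = 2*5.3406 - 8 = 2.6812
Step 3: Compute Lagrangian.
L = 45.2032 + 12*2.6812 = 77.3776


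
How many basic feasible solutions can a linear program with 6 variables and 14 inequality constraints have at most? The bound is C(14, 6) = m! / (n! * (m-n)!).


Each vertex corresponds to some choice of n active constraints out of m, so the number of vertices is at most C(m, n) = m! / (n!(m-n)!).
m = 14, n = 6
Numerator: 14 * 13 * 12 * 11 * 10 * 9
Denominator: 6! = 720
C(14, 6) = 3003


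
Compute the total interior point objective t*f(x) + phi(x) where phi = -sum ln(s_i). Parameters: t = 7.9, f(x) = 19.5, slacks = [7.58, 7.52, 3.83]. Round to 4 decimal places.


Step 1: Compute log-barrier.
ln values: [2.0255, 2.0176, 1.3429]
phi = -(2.0255 + 2.0176 + 1.3429) = -5.3859
Step 2: Compute augmented objective.
t*f(x) = 7.9*19.5 = 154.05
Total = 154.05 - 5.3859 = 148.6641


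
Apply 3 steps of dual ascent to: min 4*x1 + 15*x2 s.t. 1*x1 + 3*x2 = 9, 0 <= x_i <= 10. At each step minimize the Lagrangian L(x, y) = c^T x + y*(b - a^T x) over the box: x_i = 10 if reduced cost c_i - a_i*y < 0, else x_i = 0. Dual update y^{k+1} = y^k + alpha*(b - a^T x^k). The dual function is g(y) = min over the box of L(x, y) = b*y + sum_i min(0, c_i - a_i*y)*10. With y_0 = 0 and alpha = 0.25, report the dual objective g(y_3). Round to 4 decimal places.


Dual ascent for LP: min 4*x1 + 15*x2, 1*x1 + 3*x2 = 9, 0 <= x_i <= 10
Step 1: y^k = 0.0, reduced costs: (4.0, 15.0)
  x^k = (0.0, 0.0), subgradient = b - a^T x = 9.0
  y^{k+1} = 0.0 + 0.25*9.0 = 2.25
Step 2: y^k = 2.25, reduced costs: (1.75, 8.25)
  x^k = (0.0, 0.0), subgradient = b - a^T x = 9.0
  y^{k+1} = 2.25 + 0.25*9.0 = 4.5
Step 3: y^k = 4.5, reduced costs: (-0.5, 1.5)
  x^k = (10.0, 0.0), subgradient = b - a^T x = -1.0
  y^{k+1} = 4.5 + 0.25*-1.0 = 4.25
Dual objective at y_3 = 4.25: reduced costs (-0.25, 2.25), box minimizer x = (10.0, 0.0)
g(y_3) = b*y + (c1 - a1*y)*x1 + (c2 - a2*y)*x2 = 9*4.25 + (-0.25)*10.0 + 2.25*0.0 = 38.25 - 2.5 + 0.0 = 35.75


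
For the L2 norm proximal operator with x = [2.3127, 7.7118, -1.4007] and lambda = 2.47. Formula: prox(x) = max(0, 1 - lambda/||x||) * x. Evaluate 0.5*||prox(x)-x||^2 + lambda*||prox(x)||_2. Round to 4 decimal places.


Step 1: Compute ||x||.
||x|| = 8.172
Step 2: Compute scaling factor.
scale = max(0, 1 - 2.47/8.172) = 0.6978
Step 3: prox(x) = [1.6137, 5.3809, -0.9773]
||prox(x)|| = 5.702
Step 4: Proximal objective.
0.5*||prox-x||^2 = 3.0505
lambda*||prox|| = 14.0839
Total = 17.1345


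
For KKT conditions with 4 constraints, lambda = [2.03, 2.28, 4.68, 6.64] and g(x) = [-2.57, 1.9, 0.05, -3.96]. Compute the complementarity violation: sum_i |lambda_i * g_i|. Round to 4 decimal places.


KKT complementary slackness check:
lambda_1 * g_1 = 2.03 * -2.57 = -5.2171
lambda_2 * g_2 = 2.28 * 1.9 = 4.332
lambda_3 * g_3 = 4.68 * 0.05 = 0.234
lambda_4 * g_4 = 6.64 * -3.96 = -26.2944
Total violation = 5.2171 + 4.332 + 0.234 + 26.2944 = 36.0775


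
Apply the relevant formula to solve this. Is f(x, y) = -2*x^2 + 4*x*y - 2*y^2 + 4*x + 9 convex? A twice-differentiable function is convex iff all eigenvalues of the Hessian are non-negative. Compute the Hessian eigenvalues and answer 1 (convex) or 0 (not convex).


The Hessian of f(x,y) = -2*x^2 + 4*x*y - 2*y^2 + 4*x + 9 is:
H = [[-4, 4], [4, -4]]
Trace = -4 - 4 = -8
Determinant = -4*-4 - (4)^2 = 0
Discriminant = (-8)^2 - 4*0 = 64.0
Eigenvalues: lambda_1 = -8.0, lambda_2 = 0.0
The function is not convex.

0


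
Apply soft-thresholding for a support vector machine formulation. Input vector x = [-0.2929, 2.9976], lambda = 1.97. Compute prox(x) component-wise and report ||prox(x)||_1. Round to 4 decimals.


Soft-thresholding with lambda = 1.97:
prox(-0.2929) = sign(-0.2929)*max(|-0.2929| - 1.97, 0) = 0.0
prox(2.9976) = sign(2.9976)*max(|2.9976| - 1.97, 0) = 1.0276
prox(x) = [0.0, 1.0276]
||prox(x)||_1 = 0.0 + 1.0276 = 1.0276


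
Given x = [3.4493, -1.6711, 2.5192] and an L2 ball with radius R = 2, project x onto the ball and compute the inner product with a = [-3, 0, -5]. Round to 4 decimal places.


Step 1: Compute ||x|| (intermediates to 6 decimals).
||x|| = sqrt(3.4493^2 + (-1.6711)^2 + 2.5192^2) = 4.586569
Step 2: Project.
Since ||x|| > R, scale = R/||x|| = 2/4.586569 = 0.436056, proj(x) = scale * x
proj(x) = [1.504088, -0.728693, 1.098512]
Step 3: Dot product.
a^T * proj(x) = -3*1.504088 + 0*(-0.728693) - 5*1.098512 = -10.0048


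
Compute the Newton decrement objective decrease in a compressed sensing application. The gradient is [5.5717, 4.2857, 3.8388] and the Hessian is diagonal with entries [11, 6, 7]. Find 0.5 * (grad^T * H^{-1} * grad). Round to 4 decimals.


Step 1: H is diagonal, so H^(-1) * g = [0.5065, 0.7143, 0.5484].
Step 2: g^T H^(-1) g = sum_i g_i^2 / H_ii
  = (5.5717)^2/11 + (4.2857)^2/6 + (3.8388)^2/7
  = 2.8222 + 3.0612 + 2.1052 = 7.9886
Step 3: Objective decrease = 0.5 * g^T H^(-1) g = 3.9943


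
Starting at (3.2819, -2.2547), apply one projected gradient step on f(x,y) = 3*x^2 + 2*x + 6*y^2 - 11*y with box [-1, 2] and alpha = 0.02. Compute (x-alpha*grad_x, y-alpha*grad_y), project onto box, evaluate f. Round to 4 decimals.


Step 1: Compute gradient at (3.2819, -2.2547).
grad_x = 2*3*3.2819 + 2 = 21.6914
grad_y = 2*6*-2.2547 - 11 = -38.0564
Step 2: Gradient step.
x_raw = 3.2819 - 0.02*21.6914 = 2.8481
y_raw = -2.2547 - 0.02*-38.0564 = -1.4936
Step 3: Project onto [-1, 2].
x_proj = clip(2.8481) = 2.0
y_proj = clip(-1.4936) = -1.0
Step 4: Evaluate f.
f(2.0, -1.0) = 33.0


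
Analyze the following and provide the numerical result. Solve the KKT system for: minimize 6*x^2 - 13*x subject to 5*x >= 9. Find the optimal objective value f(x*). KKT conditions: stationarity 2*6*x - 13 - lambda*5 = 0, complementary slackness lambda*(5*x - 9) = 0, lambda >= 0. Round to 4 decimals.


Step 1: Try lambda = 0 (constraint inactive).
x_unc = 13/(2*6) = 1.0833
Check: 5*1.0833 = 5.4165 < 9 -- violated!
Step 2: Constraint must be active: 5*x = 9
x* = 9/5 = 1.8
lambda = (2*6*1.8 - 13)/5 = 1.72
Step 3: Compute optimal value.
f(x*) = 6*1.8^2 - 13*1.8 = -3.96


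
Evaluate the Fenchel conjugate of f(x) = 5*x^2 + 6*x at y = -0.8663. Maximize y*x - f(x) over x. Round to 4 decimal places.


f*(y) = sup_x {y*x - a*x^2 - b*x} = sup_x {(y-b)*x - a*x^2}
FOC: (y - b) - 2a*x = 0 => x* = (y - b)/(2a)
x* = (-0.8663 - 6)/(2*5) = -0.6866
f*(-0.8663) = (y-b)^2/(4a) = (-0.8663 - 6)^2/(4*5)
= 47.1461/20 = 2.3573


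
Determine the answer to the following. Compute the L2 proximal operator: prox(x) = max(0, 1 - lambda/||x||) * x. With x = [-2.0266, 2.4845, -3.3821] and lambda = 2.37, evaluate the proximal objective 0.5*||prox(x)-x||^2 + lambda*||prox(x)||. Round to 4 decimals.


Step 1: Compute ||x||.
||x|| = 4.6603
Step 2: Compute scaling factor.
scale = max(0, 1 - 2.37/4.6603) = 0.4914
Step 3: prox(x) = [-0.996, 1.221, -1.6621]
||prox(x)|| = 2.2903
Step 4: Proximal objective.
0.5*||prox-x||^2 = 2.8085
lambda*||prox|| = 5.428
Total = 8.2365


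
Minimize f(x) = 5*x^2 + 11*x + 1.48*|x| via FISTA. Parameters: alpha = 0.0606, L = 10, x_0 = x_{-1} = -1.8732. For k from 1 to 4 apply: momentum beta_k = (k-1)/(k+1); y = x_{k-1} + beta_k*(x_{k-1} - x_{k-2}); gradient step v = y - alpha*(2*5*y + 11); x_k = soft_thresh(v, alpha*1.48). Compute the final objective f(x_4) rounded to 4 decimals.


FISTA on f(x) = 5*x^2 + 11*x + 1.48*|x|
L = 10, alpha = 0.0606
Iteration 1: beta = 0.0, y = -1.8732 + 0.0*(-1.8732 + 1.8732) = -1.8732
  grad(y) = -7.732, v = y - alpha*grad = -1.4046
  prox(v) = soft_thresh(-1.4046, 0.0897) = -1.315
Iteration 2: beta = 0.3333, y = -1.315 + 0.3333*(-1.315 + 1.8732) = -1.1289
  grad(y) = -0.2887, v = y - alpha*grad = -1.1114
  prox(v) = soft_thresh(-1.1114, 0.0897) = -1.0217
Iteration 3: beta = 0.5, y = -1.0217 + 0.5*(-1.0217 + 1.315) = -0.8751
  grad(y) = 2.2495, v = y - alpha*grad = -1.0114
  prox(v) = soft_thresh(-1.0114, 0.0897) = -0.9217
Iteration 4: beta = 0.6, y = -0.9217 + 0.6*(-0.9217 + 1.0217) = -0.8617
  grad(y) = 2.3832, v = y - alpha*grad = -1.0061
  prox(v) = soft_thresh(-1.0061, 0.0897) = -0.9164
f(x_4) = 5*(-0.9164)^2 + 11*(-0.9164) + 1.48*|-0.9164| = -4.5252


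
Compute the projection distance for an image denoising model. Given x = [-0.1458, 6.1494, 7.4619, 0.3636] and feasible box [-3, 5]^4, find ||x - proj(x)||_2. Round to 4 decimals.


Project each component onto [-3, 5].
clip(-0.1458) = -0.1458, clip(6.1494) = 5.0, clip(7.4619) = 5.0, clip(0.3636) = 0.3636
Projection = [-0.1458, 5.0, 5.0, 0.3636]
Squared diffs: [0.0, 1.3211, 6.061, 0.0]
Distance = sqrt(7.3821) = 2.717


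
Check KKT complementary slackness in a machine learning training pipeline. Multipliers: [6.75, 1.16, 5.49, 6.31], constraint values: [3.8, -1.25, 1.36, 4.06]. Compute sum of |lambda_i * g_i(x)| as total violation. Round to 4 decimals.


KKT complementary slackness check:
lambda_1 * g_1 = 6.75 * 3.8 = 25.65
lambda_2 * g_2 = 1.16 * -1.25 = -1.45
lambda_3 * g_3 = 5.49 * 1.36 = 7.4664
lambda_4 * g_4 = 6.31 * 4.06 = 25.6186
Total violation = 25.65 + 1.45 + 7.4664 + 25.6186 = 60.185


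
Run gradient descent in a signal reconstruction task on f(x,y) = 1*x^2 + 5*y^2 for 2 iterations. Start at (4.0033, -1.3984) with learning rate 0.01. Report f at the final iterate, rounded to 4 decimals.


Gradient descent on f(x,y) = 1*x^2 + 5*y^2.
Starting point: (4.0033, -1.3984), alpha = 0.01
Step 1: grad_x = 2*1*4.0033 = 8.0066, grad_y = 2*5*-1.3984 = -13.984
  x_1 = 4.0033 - 0.01*8.0066 = 3.9232
  y_1 = -1.3984 - 0.01*-13.984 = -1.2586
Step 2: grad_x = 2*1*3.9232 = 7.8465, grad_y = 2*5*-1.2586 = -12.5856
  x_2 = 3.9232 - 0.01*7.8465 = 3.8448
  y_2 = -1.2586 - 0.01*-12.5856 = -1.1327
f(3.8448, -1.1327) = 1*3.8448^2 + 5*(-1.1327)^2 = 21.1973


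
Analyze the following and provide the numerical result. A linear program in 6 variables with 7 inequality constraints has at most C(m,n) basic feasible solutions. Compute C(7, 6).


Each vertex corresponds to some choice of n active constraints out of m, so the number of vertices is at most C(m, n) = m! / (n!(m-n)!).
m = 7, n = 6
Numerator: 7 * 6 * 5 * 4 * 3 * 2
Denominator: 6! = 720
C(7, 6) = 7


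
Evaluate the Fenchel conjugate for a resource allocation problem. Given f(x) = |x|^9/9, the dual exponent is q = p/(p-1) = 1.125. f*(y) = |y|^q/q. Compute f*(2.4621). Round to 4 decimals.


The conjugate exponent q satisfies 1/p + 1/q = 1.
p = 9, so q = 9/(9 - 1) = 1.125
|y|^q = 2.4621^1.125 = 2.7556
f*(2.4621) = 2.7556 / 1.125 = 2.4494


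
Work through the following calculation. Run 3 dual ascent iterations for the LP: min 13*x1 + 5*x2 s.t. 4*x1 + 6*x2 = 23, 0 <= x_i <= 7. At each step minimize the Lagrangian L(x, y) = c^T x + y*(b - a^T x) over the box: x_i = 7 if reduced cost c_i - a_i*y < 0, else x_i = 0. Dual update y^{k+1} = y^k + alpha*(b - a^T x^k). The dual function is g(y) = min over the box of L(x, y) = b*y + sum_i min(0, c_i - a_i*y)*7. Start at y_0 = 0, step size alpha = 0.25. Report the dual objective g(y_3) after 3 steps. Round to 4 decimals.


Dual ascent for LP: min 13*x1 + 5*x2, 4*x1 + 6*x2 = 23, 0 <= x_i <= 7
Step 1: y^k = 0.0, reduced costs: (13.0, 5.0)
  x^k = (0.0, 0.0), subgradient = b - a^T x = 23.0
  y^{k+1} = 0.0 + 0.25*23.0 = 5.75
Step 2: y^k = 5.75, reduced costs: (-10.0, -29.5)
  x^k = (7.0, 7.0), subgradient = b - a^T x = -47.0
  y^{k+1} = 5.75 + 0.25*-47.0 = -6.0
Step 3: y^k = -6.0, reduced costs: (37.0, 41.0)
  x^k = (0.0, 0.0), subgradient = b - a^T x = 23.0
  y^{k+1} = -6.0 + 0.25*23.0 = -0.25
Dual objective at y_3 = -0.25: reduced costs (14.0, 6.5), box minimizer x = (0.0, 0.0)
g(y_3) = b*y + (c1 - a1*y)*x1 + (c2 - a2*y)*x2 = 23*(-0.25) + 14.0*0.0 + 6.5*0.0 = -5.75 + 0.0 + 0.0 = -5.75


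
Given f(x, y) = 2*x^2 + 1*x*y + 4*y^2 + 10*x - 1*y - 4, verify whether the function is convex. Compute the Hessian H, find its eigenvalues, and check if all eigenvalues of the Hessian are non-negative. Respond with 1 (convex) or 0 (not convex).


The Hessian of f(x,y) = 2*x^2 + 1*x*y + 4*y^2 + 10*x - 1*y - 4 is:
H = [[4, 1], [1, 8]]
Trace = 4 + 8 = 12
Determinant = 4*8 - (1)^2 = 31
Discriminant = (12)^2 - 4*31 = 20.0
Eigenvalues: lambda_1 = 3.7639, lambda_2 = 8.2361
The function is convex.

1


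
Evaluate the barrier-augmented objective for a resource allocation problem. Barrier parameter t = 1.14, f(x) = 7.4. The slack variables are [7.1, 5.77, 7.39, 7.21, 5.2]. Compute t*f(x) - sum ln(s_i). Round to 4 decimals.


Step 1: Compute log-barrier.
ln values: [1.9601, 1.7527, 2.0001, 1.9755, 1.6487]
phi = -(1.9601 + 1.7527 + 2.0001 + 1.9755 + 1.6487) = -9.337
Step 2: Compute augmented objective.
t*f(x) = 1.14*7.4 = 8.436
Total = 8.436 - 9.337 = -0.901


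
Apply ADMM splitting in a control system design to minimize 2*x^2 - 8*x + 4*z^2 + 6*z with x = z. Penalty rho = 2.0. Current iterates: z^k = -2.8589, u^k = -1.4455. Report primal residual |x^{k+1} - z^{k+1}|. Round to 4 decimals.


ADMM iteration with rho = 2.0, z^k = -2.8589, u^k = -1.4455
Step 1: x-update.
Minimize 2*x^2 - 8*x + (2.0/2)*(x + 2.8589 - 1.4455)^2
FOC: (2*2 + 2.0)*x = 8 + 2.0*(-2.8589 + 1.4455)
x^{k+1} = 0.8622
Step 2: z-update.
Minimize 4*z^2 + 6*z + (2.0/2)*(0.8622 - z - 1.4455)^2
FOC: (2*4 + 2.0)*z = -6 + 2.0*(0.8622 - 1.4455)
z^{k+1} = -0.7167
Step 3: u-update.
u^{k+1} = -1.4455 + 0.8622 + 0.7167 = 0.1334
Step 4: Primal residual = |0.8622 + 0.7167| = 1.5789


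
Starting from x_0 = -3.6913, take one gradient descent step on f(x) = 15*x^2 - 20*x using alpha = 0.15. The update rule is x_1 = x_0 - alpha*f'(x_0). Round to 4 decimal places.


We compute the gradient at x_0 and apply the update.
f'(x) = 30*x - 20
f'(-3.6913) = 30*-3.6913 - 20 = -130.739
x_1 = -3.6913 - 0.15*-130.739 = 15.9196


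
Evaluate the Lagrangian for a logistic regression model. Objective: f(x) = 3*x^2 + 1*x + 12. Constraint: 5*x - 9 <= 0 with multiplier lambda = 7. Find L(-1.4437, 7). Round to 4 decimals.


Step 1: Evaluate f(x).
f(-1.4437) = 3*(-1.4437)^2 + 1*(-1.4437) + 12 = 16.8091
Step 2: Evaluate g(x).
g(-1.4437) = 5*-1.4437 - 9 = -16.2185
Step 3: Compute Lagrangian.
L = 16.8091 + 7*-16.2185 = -96.7204


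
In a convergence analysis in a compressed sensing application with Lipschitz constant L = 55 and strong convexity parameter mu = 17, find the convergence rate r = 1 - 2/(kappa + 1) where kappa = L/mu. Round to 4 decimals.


Step 1: Compute the condition number.
kappa = L/mu = 55/17 = 3.2353
Step 2: Compute the convergence rate.
r = 1 - 2/(kappa + 1) = 1 - 2*mu/(L + mu) = (L - mu)/(L + mu) = 38/72 = 0.5278


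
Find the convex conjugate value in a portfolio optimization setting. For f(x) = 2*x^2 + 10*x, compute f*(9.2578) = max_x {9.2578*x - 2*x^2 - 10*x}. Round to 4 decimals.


f*(y) = sup_x {y*x - a*x^2 - b*x} = sup_x {(y-b)*x - a*x^2}
FOC: (y - b) - 2a*x = 0 => x* = (y - b)/(2a)
x* = (9.2578 - 10)/(2*2) = -0.1856
f*(9.2578) = (y-b)^2/(4a) = (9.2578 - 10)^2/(4*2)
= 0.5509/8 = 0.0689


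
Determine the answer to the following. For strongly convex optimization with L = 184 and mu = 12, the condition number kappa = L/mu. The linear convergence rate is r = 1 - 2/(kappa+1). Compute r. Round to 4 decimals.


Step 1: Compute the condition number.
kappa = L/mu = 184/12 = 15.3333
Step 2: Compute the convergence rate.
r = 1 - 2/(kappa + 1) = 1 - 2*mu/(L + mu) = (L - mu)/(L + mu) = 172/196 = 0.8776


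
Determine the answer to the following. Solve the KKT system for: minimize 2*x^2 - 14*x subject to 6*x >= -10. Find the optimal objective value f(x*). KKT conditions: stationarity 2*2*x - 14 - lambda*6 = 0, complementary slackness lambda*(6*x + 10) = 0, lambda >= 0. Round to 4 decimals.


Step 1: Try lambda = 0 (constraint inactive).
Stationarity: 2*2*x - 14 = 0
x* = 14/(2*2) = 3.5
Check constraint: 6*3.5 = 21.0 >= -10 -- satisfied.
Step 2: Compute optimal value.
f(x*) = 2*3.5^2 - 14*3.5 = -24.5


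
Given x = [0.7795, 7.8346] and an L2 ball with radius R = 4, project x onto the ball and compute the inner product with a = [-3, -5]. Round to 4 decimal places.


Step 1: Compute ||x|| (intermediates to 6 decimals).
||x|| = sqrt(0.7795^2 + 7.8346^2) = 7.873283
Step 2: Project.
Since ||x|| > R, scale = R/||x|| = 4/7.873283 = 0.508047, proj(x) = scale * x
proj(x) = [0.396023, 3.980345]
Step 3: Dot product.
a^T * proj(x) = -3*0.396023 - 5*3.980345 = -21.0898


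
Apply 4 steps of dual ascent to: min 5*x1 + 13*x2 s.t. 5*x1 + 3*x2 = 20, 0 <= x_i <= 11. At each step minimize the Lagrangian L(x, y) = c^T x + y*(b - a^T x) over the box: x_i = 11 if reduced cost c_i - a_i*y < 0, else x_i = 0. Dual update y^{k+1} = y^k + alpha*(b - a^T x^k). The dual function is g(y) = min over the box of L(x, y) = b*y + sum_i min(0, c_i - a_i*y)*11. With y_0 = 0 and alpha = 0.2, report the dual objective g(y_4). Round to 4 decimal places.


Dual ascent for LP: min 5*x1 + 13*x2, 5*x1 + 3*x2 = 20, 0 <= x_i <= 11
Step 1: y^k = 0.0, reduced costs: (5.0, 13.0)
  x^k = (0.0, 0.0), subgradient = b - a^T x = 20.0
  y^{k+1} = 0.0 + 0.2*20.0 = 4.0
Step 2: y^k = 4.0, reduced costs: (-15.0, 1.0)
  x^k = (11.0, 0.0), subgradient = b - a^T x = -35.0
  y^{k+1} = 4.0 + 0.2*-35.0 = -3.0
Step 3: y^k = -3.0, reduced costs: (20.0, 22.0)
  x^k = (0.0, 0.0), subgradient = b - a^T x = 20.0
  y^{k+1} = -3.0 + 0.2*20.0 = 1.0
Step 4: y^k = 1.0, reduced costs: (0.0, 10.0)
  x^k = (0.0, 0.0), subgradient = b - a^T x = 20.0
  y^{k+1} = 1.0 + 0.2*20.0 = 5.0
Dual objective at y_4 = 5.0: reduced costs (-20.0, -2.0), box minimizer x = (11.0, 11.0)
g(y_4) = b*y + (c1 - a1*y)*x1 + (c2 - a2*y)*x2 = 20*5.0 + (-20.0)*11.0 + (-2.0)*11.0 = 100.0 - 220.0 - 22.0 = -142.0


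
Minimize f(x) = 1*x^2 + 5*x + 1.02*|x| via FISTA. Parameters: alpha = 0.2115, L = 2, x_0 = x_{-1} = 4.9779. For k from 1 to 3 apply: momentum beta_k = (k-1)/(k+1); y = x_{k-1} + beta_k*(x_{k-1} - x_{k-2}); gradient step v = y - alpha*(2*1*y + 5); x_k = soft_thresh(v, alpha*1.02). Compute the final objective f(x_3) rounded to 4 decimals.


FISTA on f(x) = 1*x^2 + 5*x + 1.02*|x|
L = 2, alpha = 0.2115
Iteration 1: beta = 0.0, y = 4.9779 + 0.0*(4.9779 - 4.9779) = 4.9779
  grad(y) = 14.9558, v = y - alpha*grad = 1.8147
  prox(v) = soft_thresh(1.8147, 0.2157) = 1.599
Iteration 2: beta = 0.3333, y = 1.599 + 0.3333*(1.599 - 4.9779) = 0.4727
  grad(y) = 5.9454, v = y - alpha*grad = -0.7847
  prox(v) = soft_thresh(-0.7847, 0.2157) = -0.569
Iteration 3: beta = 0.5, y = -0.569 + 0.5*(-0.569 - 1.599) = -1.653
  grad(y) = 1.694, v = y - alpha*grad = -2.0113
  prox(v) = soft_thresh(-2.0113, 0.2157) = -1.7956
f(x_3) = 1*(-1.7956)^2 + 5*(-1.7956) + 1.02*|-1.7956| = -3.9223


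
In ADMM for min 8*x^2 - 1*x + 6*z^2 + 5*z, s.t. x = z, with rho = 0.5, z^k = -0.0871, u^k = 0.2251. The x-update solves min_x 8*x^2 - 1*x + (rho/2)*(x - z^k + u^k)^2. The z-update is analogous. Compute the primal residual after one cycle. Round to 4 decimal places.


ADMM iteration with rho = 0.5, z^k = -0.0871, u^k = 0.2251
Step 1: x-update.
Minimize 8*x^2 - 1*x + (0.5/2)*(x + 0.0871 + 0.2251)^2
FOC: (2*8 + 0.5)*x = 1 + 0.5*(-0.0871 - 0.2251)
x^{k+1} = 0.0511
Step 2: z-update.
Minimize 6*z^2 + 5*z + (0.5/2)*(0.0511 - z + 0.2251)^2
FOC: (2*6 + 0.5)*z = -5 + 0.5*(0.0511 + 0.2251)
z^{k+1} = -0.389
Step 3: u-update.
u^{k+1} = 0.2251 + 0.0511 + 0.389 = 0.6652
Step 4: Primal residual = |0.0511 + 0.389| = 0.4401


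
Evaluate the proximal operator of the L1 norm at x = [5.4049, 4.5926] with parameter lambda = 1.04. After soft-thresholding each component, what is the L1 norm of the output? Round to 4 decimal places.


Soft-thresholding with lambda = 1.04:
prox(5.4049) = sign(5.4049)*max(|5.4049| - 1.04, 0) = 4.3649
prox(4.5926) = sign(4.5926)*max(|4.5926| - 1.04, 0) = 3.5526
prox(x) = [4.3649, 3.5526]
||prox(x)||_1 = 4.3649 + 3.5526 = 7.9175


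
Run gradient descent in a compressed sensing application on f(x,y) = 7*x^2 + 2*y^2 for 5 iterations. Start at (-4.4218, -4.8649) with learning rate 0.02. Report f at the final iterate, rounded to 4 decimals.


Gradient descent on f(x,y) = 7*x^2 + 2*y^2.
Starting point: (-4.4218, -4.8649), alpha = 0.02
Step 1: grad_x = 2*7*-4.4218 = -61.9052, grad_y = 2*2*-4.8649 = -19.4596
  x_1 = -4.4218 - 0.02*-61.9052 = -3.1837
  y_1 = -4.8649 - 0.02*-19.4596 = -4.4757
Step 2: grad_x = 2*7*-3.1837 = -44.5717, grad_y = 2*2*-4.4757 = -17.9028
  x_2 = -3.1837 - 0.02*-44.5717 = -2.2923
  y_2 = -4.4757 - 0.02*-17.9028 = -4.1177
Step 3: grad_x = 2*7*-2.2923 = -32.0917, grad_y = 2*2*-4.1177 = -16.4706
  x_3 = -2.2923 - 0.02*-32.0917 = -1.6504
  y_3 = -4.1177 - 0.02*-16.4706 = -3.7882
Step 4: grad_x = 2*7*-1.6504 = -23.106, grad_y = 2*2*-3.7882 = -15.153
  x_4 = -1.6504 - 0.02*-23.106 = -1.1883
  y_4 = -3.7882 - 0.02*-15.153 = -3.4852
Step 5: grad_x = 2*7*-1.1883 = -16.6363, grad_y = 2*2*-3.4852 = -13.9407
  x_5 = -1.1883 - 0.02*-16.6363 = -0.8556
  y_5 = -3.4852 - 0.02*-13.9407 = -3.2064
f(-0.8556, -3.2064) = 7*(-0.8556)^2 + 2*(-3.2064)^2 = 25.6857


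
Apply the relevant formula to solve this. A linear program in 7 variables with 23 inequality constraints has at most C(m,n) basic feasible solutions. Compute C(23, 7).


Each vertex corresponds to some choice of n active constraints out of m, so the number of vertices is at most C(m, n) = m! / (n!(m-n)!).
m = 23, n = 7
Numerator: 23 * 22 * 21 * 20 * 19 * 18 * 17
Denominator: 7! = 5040
C(23, 7) = 245157


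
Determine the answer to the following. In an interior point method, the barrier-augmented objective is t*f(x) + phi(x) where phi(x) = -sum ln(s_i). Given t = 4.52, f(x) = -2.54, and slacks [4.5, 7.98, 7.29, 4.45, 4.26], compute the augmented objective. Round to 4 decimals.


Step 1: Compute log-barrier.
ln values: [1.5041, 2.0769, 1.9865, 1.4929, 1.4493]
phi = -(1.5041 + 2.0769 + 1.9865 + 1.4929 + 1.4493) = -8.5097
Step 2: Compute augmented objective.
t*f(x) = 4.52*-2.54 = -11.4808
Total = -11.4808 - 8.5097 = -19.9905
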